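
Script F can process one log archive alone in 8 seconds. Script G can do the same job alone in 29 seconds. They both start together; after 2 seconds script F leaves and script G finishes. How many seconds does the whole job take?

87/4 seconds

In the first 2 seconds the combined rate is 37/232, so 37/116 of the job is done, leaving 79/116.
After script F leaves the rate is 1/29 per second; the remaining 79/116 takes 79/4 seconds.
Total = 2 + 79/4 = 87/4 seconds.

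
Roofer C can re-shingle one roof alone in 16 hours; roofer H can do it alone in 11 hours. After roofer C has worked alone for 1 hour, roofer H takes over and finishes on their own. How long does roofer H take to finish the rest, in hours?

165/16 hours

In 1 hour roofer C does 1/16 of the job, leaving 15/16.
Roofer H works at 1/11 per hour, so finishing takes 15/16 ÷ 1/11 = 165/16 hours.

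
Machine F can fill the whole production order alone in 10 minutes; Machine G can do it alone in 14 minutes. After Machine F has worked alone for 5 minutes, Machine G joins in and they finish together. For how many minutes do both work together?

35/12 minutes

In 5 minutes Machine F does 5/10 = 1/2 of the job, leaving 1/2.
Machine F and Machine G together work at 6/35 per minute, so finishing takes 1/2 ÷ 6/35 = 35/12 minutes.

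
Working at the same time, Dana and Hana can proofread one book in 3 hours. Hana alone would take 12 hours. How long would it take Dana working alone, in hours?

4 hours

Combined rate is 1/3 per hour.
Known contribution: 1/12 per hour.
So Dana's rate is 1/3 − 1/12 = 1/4, meaning 4 hours alone.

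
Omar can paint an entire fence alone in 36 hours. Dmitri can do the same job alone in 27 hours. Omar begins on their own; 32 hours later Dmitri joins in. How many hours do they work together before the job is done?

12/7 hours

In the first 32 hours Omar alone does 32/36 = 8/9 of the job, leaving 1/9.
Once everyone is working, combined rate: 1/36 + 1/27 = (3 + 4)/108 = 7/108 per hour.
Remaining 1/9 at 7/108 per hour takes 12/7 hours.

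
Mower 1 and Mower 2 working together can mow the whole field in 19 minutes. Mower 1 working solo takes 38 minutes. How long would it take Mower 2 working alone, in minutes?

Combined rate is 1/19 per minute.
Known contribution: 1/38 per minute.
So Mower 2's rate is 1/19 − 1/38 = 1/38, meaning 38 minutes alone.

38 minutes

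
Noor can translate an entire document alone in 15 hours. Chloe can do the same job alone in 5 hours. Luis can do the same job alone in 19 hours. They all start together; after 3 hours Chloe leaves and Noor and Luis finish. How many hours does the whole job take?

57/17 hours

In the first 3 hours the combined rate is 91/285, so 91/95 of the job is done, leaving 4/95.
After Chloe leaves the rate is 34/285 per hour; the remaining 4/95 takes 6/17 hours.
Total = 3 + 6/17 = 57/17 hours.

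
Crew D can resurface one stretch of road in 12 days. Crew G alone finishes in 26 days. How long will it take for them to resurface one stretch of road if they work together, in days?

156/19 days

With two workers the combined time is the product over the sum: 12·26/(12+26) = 312/38 = 156/19 days.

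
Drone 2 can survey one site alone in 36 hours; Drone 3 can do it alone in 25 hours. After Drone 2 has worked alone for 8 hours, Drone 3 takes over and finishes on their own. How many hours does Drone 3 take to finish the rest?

175/9 hours

In 8 hours Drone 2 does 8/36 = 2/9 of the job, leaving 7/9.
Drone 3 works at 1/25 per hour, so finishing takes 7/9 ÷ 1/25 = 175/9 hours.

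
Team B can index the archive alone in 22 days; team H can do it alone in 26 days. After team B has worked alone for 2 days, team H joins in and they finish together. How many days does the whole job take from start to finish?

In 2 days team B does 2/22 = 1/11 of the job, leaving 10/11.
Team B and team H together work at 12/143 per day, so finishing takes 10/11 ÷ 12/143 = 65/6 days.
Total time = 2 + 65/6 = 77/6 days.

77/6 days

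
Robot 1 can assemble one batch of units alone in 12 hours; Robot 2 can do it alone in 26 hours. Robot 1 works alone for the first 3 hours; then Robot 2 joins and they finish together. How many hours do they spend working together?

117/19 hours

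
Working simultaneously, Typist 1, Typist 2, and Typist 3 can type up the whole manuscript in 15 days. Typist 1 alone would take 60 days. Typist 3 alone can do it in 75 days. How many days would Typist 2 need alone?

Combined rate is 1/15 per day.
Known contribution: 1/60 + 1/75 = (5 + 4)/300 = 9/300 = 3/100 per day.
So Typist 2's rate is 1/15 − 3/100 = 11/300, meaning 300/11 days alone.

300/11 days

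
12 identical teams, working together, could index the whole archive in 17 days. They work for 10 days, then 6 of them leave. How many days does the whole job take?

One team does 1/204 of the job per day.
After 10 days with 12 teams, 10/17 is done (7/17 left).
With 6 teams the rate is 6/204 = 1/34, so the rest takes 7/17 ÷ 1/34 = 14 days.
Total = 10 + 14 = 24 days.

24 days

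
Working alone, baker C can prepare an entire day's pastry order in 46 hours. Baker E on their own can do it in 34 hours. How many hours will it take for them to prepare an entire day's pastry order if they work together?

Combined rate: 1/46 + 1/34 = (17 + 23)/782 = 40/782 = 20/391 per hour.
Time = 1 ÷ (20/391) = 391/20 hours.

391/20 hours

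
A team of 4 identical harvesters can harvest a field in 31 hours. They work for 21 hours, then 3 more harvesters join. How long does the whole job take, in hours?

187/7 hours

One harvester does 1/124 of the job per hour.
After 21 hours with 4 harvesters, 21/31 is done (10/31 left).
With 7 harvesters the rate is 7/124, so the rest takes 10/31 ÷ 7/124 = 40/7 hours.
Total = 21 + 40/7 = 187/7 hours.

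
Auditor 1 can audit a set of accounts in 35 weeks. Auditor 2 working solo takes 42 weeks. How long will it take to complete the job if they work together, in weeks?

210/11 weeks

Combined rate: 1/35 + 1/42 = (6 + 5)/210 = 11/210 per week.
Time = 1 ÷ (11/210) = 210/11 weeks.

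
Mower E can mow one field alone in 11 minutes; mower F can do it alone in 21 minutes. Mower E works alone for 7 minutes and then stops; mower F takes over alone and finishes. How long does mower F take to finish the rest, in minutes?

84/11 minutes

In 7 minutes mower E does 7/11 of the job, leaving 4/11.
Mower F works at 1/21 per minute, so finishing takes 4/11 ÷ 1/21 = 84/11 minutes.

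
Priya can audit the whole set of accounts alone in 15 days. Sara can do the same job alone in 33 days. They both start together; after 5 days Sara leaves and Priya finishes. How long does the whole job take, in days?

140/11 days

In the first 5 days the combined rate is 16/165, so 16/33 of the job is done, leaving 17/33.
After Sara leaves the rate is 1/15 per day; the remaining 17/33 takes 85/11 days.
Total = 5 + 85/11 = 140/11 days.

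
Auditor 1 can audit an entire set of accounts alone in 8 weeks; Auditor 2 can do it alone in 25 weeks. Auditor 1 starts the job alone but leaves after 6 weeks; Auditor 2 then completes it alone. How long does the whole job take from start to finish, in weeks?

In 6 weeks Auditor 1 does 6/8 = 3/4 of the job, leaving 1/4.
Auditor 2 works at 1/25 per week, so finishing takes 1/4 ÷ 1/25 = 25/4 weeks.
Total time = 6 + 25/4 = 49/4 weeks.

49/4 weeks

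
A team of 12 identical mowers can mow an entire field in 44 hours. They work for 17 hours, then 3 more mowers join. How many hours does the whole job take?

193/5 hours

One mower does 1/528 of the job per hour.
After 17 hours with 12 mowers, 17/44 is done (27/44 left).
With 15 mowers the rate is 15/528 = 5/176, so the rest takes 27/44 ÷ 5/176 = 108/5 hours.
Total = 17 + 108/5 = 193/5 hours.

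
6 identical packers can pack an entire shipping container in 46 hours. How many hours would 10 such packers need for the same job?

138/5 hours

Total work is 6·46 = 276 packer-hours.
With 10 packers: 276/10 = 138/5 hours.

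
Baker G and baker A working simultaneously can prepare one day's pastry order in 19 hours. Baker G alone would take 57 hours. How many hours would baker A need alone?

57/2 hours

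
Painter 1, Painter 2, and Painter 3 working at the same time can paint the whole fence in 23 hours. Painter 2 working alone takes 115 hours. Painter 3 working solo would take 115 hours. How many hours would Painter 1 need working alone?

Combined rate is 1/23 per hour.
Known contribution: 1/115 + 1/115 = (1 + 1)/115 = 2/115 per hour.
So Painter 1's rate is 1/23 − 2/115 = 3/115, meaning 115/3 hours alone.

115/3 hours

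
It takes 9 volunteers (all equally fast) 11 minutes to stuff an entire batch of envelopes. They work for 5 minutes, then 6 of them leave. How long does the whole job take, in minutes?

23 minutes

One volunteer does 1/99 of the job per minute.
After 5 minutes with 9 volunteers, 5/11 is done (6/11 left).
With 3 volunteers the rate is 3/99 = 1/33, so the rest takes 6/11 ÷ 1/33 = 18 minutes.
Total = 5 + 18 = 23 minutes.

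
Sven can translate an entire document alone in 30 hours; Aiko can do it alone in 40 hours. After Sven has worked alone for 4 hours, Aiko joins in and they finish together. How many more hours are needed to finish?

104/7 hours

In 4 hours Sven does 4/30 = 2/15 of the job, leaving 13/15.
Sven and Aiko together work at 7/120 per hour, so finishing takes 13/15 ÷ 7/120 = 104/7 hours.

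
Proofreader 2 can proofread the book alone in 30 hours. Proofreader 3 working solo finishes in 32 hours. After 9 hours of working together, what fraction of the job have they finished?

93/160

Combined rate: 1/30 + 1/32 = (16 + 15)/480 = 31/480 per hour.
In 9 hours they complete 9·31/480 = 93/160 of the job.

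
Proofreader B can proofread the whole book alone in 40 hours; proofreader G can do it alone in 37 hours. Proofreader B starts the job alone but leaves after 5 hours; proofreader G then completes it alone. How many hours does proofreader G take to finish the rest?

In 5 hours proofreader B does 5/40 = 1/8 of the job, leaving 7/8.
Proofreader G works at 1/37 per hour, so finishing takes 7/8 ÷ 1/37 = 259/8 hours.

259/8 hours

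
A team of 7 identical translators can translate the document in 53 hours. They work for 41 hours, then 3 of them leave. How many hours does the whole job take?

62 hours

One translator does 1/371 of the job per hour.
After 41 hours with 7 translators, 41/53 is done (12/53 left).
With 4 translators the rate is 4/371, so the rest takes 12/53 ÷ 4/371 = 21 hours.
Total = 41 + 21 = 62 hours.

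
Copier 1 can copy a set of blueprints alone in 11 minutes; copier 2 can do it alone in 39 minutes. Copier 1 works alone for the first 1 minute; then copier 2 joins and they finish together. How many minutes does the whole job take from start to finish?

44/5 minutes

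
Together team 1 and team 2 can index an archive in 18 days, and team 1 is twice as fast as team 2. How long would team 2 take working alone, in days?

54 days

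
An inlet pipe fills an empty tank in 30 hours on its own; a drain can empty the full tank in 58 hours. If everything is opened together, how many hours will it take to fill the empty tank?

435/7 hours

Net rate = 1/30 − 1/58 = (29 − 15)/870 = 14/870 = 7/435 per hour.
Filling time = 1 ÷ (7/435) = 435/7 hours.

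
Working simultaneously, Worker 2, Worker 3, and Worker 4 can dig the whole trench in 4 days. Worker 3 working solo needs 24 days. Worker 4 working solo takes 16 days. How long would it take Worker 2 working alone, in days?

48/7 days

Combined rate is 1/4 per day.
Known contribution: 1/24 + 1/16 = (2 + 3)/48 = 5/48 per day.
So Worker 2's rate is 1/4 − 5/48 = 7/48, meaning 48/7 days alone.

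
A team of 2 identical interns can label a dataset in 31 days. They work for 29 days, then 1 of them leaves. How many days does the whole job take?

33 days

One intern does 1/62 of the job per day.
After 29 days with 2 interns, 29/31 is done (2/31 left).
With 1 intern the rate is 1/62, so the rest takes 2/31 ÷ 1/62 = 4 days.
Total = 29 + 4 = 33 days.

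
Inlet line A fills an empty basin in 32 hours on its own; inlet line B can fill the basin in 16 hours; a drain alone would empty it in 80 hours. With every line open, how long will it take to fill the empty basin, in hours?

Net rate = 1/32 + 1/16 − 1/80 = (5 + 10 − 2)/160 = 13/160 per hour.
Filling time = 1 ÷ (13/160) = 160/13 hours.

160/13 hours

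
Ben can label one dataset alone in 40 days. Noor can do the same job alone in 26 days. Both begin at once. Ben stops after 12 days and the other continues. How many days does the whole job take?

91/5 days

In the first 12 days the combined rate is 33/520, so 99/130 of the job is done, leaving 31/130.
After Ben leaves the rate is 1/26 per day; the remaining 31/130 takes 31/5 days.
Total = 12 + 31/5 = 91/5 days.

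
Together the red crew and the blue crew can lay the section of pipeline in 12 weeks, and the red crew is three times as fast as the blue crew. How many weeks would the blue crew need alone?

48 weeks

Let the blue crew's rate be r; then the red crew's rate is 3r, so together (3 + 1)r = 4r = 1/12.
Thus r = 1/48 per week.
The blue crew alone: 48 weeks; the red crew alone: 16 weeks.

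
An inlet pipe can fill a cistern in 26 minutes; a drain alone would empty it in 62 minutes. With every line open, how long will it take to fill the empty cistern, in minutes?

Net rate = 1/26 − 1/62 = (31 − 13)/806 = 18/806 = 9/403 per minute.
Filling time = 1 ÷ (9/403) = 403/9 minutes.

403/9 minutes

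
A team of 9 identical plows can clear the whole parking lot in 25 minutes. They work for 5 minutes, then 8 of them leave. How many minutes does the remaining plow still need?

One plow does 1/225 of the job per minute.
After 5 minutes with 9 plows, 1/5 is done (4/5 left).
With 1 plow the rate is 1/225, so the rest takes 4/5 ÷ 1/225 = 180 minutes.

180 minutes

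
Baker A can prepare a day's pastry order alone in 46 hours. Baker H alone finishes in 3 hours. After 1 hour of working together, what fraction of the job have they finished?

49/138

Combined rate: 1/46 + 1/3 = (3 + 46)/138 = 49/138 per hour.
In 1 hour they complete 1·49/138 = 49/138 of the job.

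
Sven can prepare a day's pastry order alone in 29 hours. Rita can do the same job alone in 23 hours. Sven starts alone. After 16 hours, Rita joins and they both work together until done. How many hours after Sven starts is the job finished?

In the first 16 hours Sven alone does 16/29 of the job, leaving 13/29.
Once everyone is working, combined rate: 1/29 + 1/23 = (23 + 29)/667 = 52/667 per hour.
Remaining 13/29 at 52/667 per hour takes 23/4 hours.
Total from the start = 16 + 23/4 = 87/4 hours.

87/4 hours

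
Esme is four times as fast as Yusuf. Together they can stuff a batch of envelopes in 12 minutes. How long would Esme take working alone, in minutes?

Let Yusuf's rate be r; then Esme's rate is 4r, so together (4 + 1)r = 5r = 1/12.
Thus r = 1/60 per minute.
Yusuf alone: 60 minutes; Esme alone: 15 minutes.

15 minutes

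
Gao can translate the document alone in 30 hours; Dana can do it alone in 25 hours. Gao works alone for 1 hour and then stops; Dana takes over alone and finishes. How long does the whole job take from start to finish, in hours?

In 1 hour Gao does 1/30 of the job, leaving 29/30.
Dana works at 1/25 per hour, so finishing takes 29/30 ÷ 1/25 = 145/6 hours.
Total time = 1 + 145/6 = 151/6 hours.

151/6 hours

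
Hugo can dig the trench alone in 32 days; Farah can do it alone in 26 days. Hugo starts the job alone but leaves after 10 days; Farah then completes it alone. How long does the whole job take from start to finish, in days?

In 10 days Hugo does 10/32 = 5/16 of the job, leaving 11/16.
Farah works at 1/26 per day, so finishing takes 11/16 ÷ 1/26 = 143/8 days.
Total time = 10 + 143/8 = 223/8 days.

223/8 days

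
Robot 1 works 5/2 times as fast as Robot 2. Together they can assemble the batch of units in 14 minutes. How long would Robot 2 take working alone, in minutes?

Let Robot 2's rate be r; then Robot 1's rate is (5/2)r, so together (5/2 + 1)r = (7/2)r = 1/14.
Thus r = 1/49 per minute.
Robot 2 alone: 49 minutes; Robot 1 alone: 98/5 minutes.

49 minutes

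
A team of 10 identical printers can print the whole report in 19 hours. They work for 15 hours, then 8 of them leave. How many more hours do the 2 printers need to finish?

One printer does 1/190 of the job per hour.
After 15 hours with 10 printers, 15/19 is done (4/19 left).
With 2 printers the rate is 2/190 = 1/95, so the rest takes 4/19 ÷ 1/95 = 20 hours.

20 hours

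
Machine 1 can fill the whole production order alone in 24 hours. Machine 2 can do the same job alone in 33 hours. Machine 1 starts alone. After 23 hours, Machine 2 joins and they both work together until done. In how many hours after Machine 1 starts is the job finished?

In the first 23 hours Machine 1 alone does 23/24 of the job, leaving 1/24.
Once everyone is working, combined rate: 1/24 + 1/33 = (11 + 8)/264 = 19/264 per hour.
Remaining 1/24 at 19/264 per hour takes 11/19 hours.
Total from the start = 23 + 11/19 = 448/19 hours.

448/19 hours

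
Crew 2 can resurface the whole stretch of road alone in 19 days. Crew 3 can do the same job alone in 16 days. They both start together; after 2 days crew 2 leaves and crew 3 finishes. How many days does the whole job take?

272/19 days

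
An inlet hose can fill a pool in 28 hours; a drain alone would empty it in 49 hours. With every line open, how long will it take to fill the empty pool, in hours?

196/3 hours

Net rate = 1/28 − 1/49 = (7 − 4)/196 = 3/196 per hour.
Filling time = 1 ÷ (3/196) = 196/3 hours.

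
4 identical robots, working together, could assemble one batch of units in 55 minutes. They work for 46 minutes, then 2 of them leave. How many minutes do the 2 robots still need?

One robot does 1/220 of the job per minute.
After 46 minutes with 4 robots, 46/55 is done (9/55 left).
With 2 robots the rate is 2/220 = 1/110, so the rest takes 9/55 ÷ 1/110 = 18 minutes.

18 minutes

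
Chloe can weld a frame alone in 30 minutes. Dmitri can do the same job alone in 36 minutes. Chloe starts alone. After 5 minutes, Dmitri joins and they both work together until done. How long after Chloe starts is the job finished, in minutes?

205/11 minutes

In the first 5 minutes Chloe alone does 5/30 = 1/6 of the job, leaving 5/6.
Once everyone is working, combined rate: 1/30 + 1/36 = (6 + 5)/180 = 11/180 per minute.
Remaining 5/6 at 11/180 per minute takes 150/11 minutes.
Total from the start = 5 + 150/11 = 205/11 minutes.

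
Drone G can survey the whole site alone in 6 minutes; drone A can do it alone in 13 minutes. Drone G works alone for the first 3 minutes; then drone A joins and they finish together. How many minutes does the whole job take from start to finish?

96/19 minutes

In 3 minutes drone G does 3/6 = 1/2 of the job, leaving 1/2.
Drone G and drone A together work at 19/78 per minute, so finishing takes 1/2 ÷ 19/78 = 39/19 minutes.
Total time = 3 + 39/19 = 96/19 minutes.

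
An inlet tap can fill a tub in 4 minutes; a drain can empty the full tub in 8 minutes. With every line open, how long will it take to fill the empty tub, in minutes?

8 minutes

Net rate = 1/4 − 1/8 = (2 − 1)/8 = 1/8 per minute.
Filling time = 1 ÷ (1/8) = 8 minutes.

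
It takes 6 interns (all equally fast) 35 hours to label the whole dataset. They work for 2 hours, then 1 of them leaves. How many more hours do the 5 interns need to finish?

198/5 hours

One intern does 1/210 of the job per hour.
After 2 hours with 6 interns, 2/35 is done (33/35 left).
With 5 interns the rate is 5/210 = 1/42, so the rest takes 33/35 ÷ 1/42 = 198/5 hours.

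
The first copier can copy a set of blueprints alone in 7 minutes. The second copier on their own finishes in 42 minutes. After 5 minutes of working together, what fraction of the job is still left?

1/6

Combined rate: 1/7 + 1/42 = (6 + 1)/42 = 7/42 = 1/6 per minute.
In 5 minutes they complete 5·1/6 = 5/6 of the job.
So 1/6 remains.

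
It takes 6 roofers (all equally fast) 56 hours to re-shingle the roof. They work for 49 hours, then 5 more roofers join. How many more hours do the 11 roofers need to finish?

42/11 hours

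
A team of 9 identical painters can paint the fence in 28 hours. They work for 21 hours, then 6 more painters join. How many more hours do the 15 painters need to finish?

21/5 hours

One painter does 1/252 of the job per hour.
After 21 hours with 9 painters, 3/4 is done (1/4 left).
With 15 painters the rate is 15/252 = 5/84, so the rest takes 1/4 ÷ 5/84 = 21/5 hours.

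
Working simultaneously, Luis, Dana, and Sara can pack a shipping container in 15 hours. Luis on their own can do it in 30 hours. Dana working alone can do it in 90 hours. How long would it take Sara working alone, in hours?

45 hours

Combined rate is 1/15 per hour.
Known contribution: 1/30 + 1/90 = (3 + 1)/90 = 4/90 = 2/45 per hour.
So Sara's rate is 1/15 − 2/45 = 1/45, meaning 45 hours alone.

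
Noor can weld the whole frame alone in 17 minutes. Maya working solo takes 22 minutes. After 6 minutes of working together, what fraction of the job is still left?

70/187

Combined rate: 1/17 + 1/22 = (22 + 17)/374 = 39/374 per minute.
In 6 minutes they complete 6·39/374 = 117/187 of the job.
So 70/187 remains.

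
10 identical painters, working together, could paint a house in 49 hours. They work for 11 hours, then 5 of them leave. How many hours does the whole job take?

One painter does 1/490 of the job per hour.
After 11 hours with 10 painters, 11/49 is done (38/49 left).
With 5 painters the rate is 5/490 = 1/98, so the rest takes 38/49 ÷ 1/98 = 76 hours.
Total = 11 + 76 = 87 hours.

87 hours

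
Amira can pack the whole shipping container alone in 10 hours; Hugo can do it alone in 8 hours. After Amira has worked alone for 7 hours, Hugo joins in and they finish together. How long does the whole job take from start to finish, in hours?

In 7 hours Amira does 7/10 of the job, leaving 3/10.
Amira and Hugo together work at 9/40 per hour, so finishing takes 3/10 ÷ 9/40 = 4/3 hours.
Total time = 7 + 4/3 = 25/3 hours.

25/3 hours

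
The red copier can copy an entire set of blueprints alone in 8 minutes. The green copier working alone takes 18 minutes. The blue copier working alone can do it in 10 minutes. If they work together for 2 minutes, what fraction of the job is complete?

101/180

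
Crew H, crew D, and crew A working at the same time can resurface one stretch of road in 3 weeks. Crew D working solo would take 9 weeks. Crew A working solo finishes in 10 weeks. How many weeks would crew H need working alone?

Combined rate is 1/3 per week.
Known contribution: 1/9 + 1/10 = (10 + 9)/90 = 19/90 per week.
So crew H's rate is 1/3 − 19/90 = 11/90, meaning 90/11 weeks alone.

90/11 weeks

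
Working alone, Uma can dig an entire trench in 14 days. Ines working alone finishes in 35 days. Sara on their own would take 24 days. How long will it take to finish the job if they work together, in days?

Combined rate: 1/14 + 1/35 + 1/24 = (60 + 24 + 35)/840 = 119/840 = 17/120 per day.
Time = 1 ÷ (17/120) = 120/17 days.

120/17 days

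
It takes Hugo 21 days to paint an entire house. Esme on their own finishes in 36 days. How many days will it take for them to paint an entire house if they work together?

252/19 days

With two workers the combined time is the product over the sum: 21·36/(21+36) = 756/57 = 252/19 days.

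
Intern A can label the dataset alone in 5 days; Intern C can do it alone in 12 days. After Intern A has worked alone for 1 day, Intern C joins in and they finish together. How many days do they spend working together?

48/17 days

In 1 day Intern A does 1/5 of the job, leaving 4/5.
Intern A and Intern C together work at 17/60 per day, so finishing takes 4/5 ÷ 17/60 = 48/17 days.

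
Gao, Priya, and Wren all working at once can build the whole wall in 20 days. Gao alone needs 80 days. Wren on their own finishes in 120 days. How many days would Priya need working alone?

Combined rate is 1/20 per day.
Known contribution: 1/80 + 1/120 = (3 + 2)/240 = 5/240 = 1/48 per day.
So Priya's rate is 1/20 − 1/48 = 7/240, meaning 240/7 days alone.

240/7 days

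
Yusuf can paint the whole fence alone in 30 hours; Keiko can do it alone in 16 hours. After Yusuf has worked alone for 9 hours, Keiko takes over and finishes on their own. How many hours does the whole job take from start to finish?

In 9 hours Yusuf does 9/30 = 3/10 of the job, leaving 7/10.
Keiko works at 1/16 per hour, so finishing takes 7/10 ÷ 1/16 = 56/5 hours.
Total time = 9 + 56/5 = 101/5 hours.

101/5 hours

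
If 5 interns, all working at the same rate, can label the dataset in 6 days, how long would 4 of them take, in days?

Total work is 5·6 = 30 intern-days.
With 4 interns: 30/4 = 15/2 days.

15/2 days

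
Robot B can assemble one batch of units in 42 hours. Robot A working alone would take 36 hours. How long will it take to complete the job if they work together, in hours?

With two workers the combined time is the product over the sum: 42·36/(42+36) = 1512/78 = 252/13 hours.

252/13 hours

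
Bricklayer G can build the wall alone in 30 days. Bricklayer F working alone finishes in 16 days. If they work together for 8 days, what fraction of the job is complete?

Combined rate: 1/30 + 1/16 = (8 + 15)/240 = 23/240 per day.
In 8 days they complete 8·23/240 = 23/30 of the job.

23/30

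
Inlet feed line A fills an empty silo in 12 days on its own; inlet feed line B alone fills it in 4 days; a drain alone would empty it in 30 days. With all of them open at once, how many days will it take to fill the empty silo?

10/3 days

Net rate = 1/12 + 1/4 − 1/30 = (5 + 15 − 2)/60 = 18/60 = 3/10 per day.
Filling time = 1 ÷ (3/10) = 10/3 days.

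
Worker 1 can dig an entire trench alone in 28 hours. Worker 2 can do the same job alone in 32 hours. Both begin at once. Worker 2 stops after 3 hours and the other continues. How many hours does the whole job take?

203/8 hours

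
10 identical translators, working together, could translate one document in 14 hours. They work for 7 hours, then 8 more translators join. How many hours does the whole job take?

One translator does 1/140 of the job per hour.
After 7 hours with 10 translators, 1/2 is done (1/2 left).
With 18 translators the rate is 18/140 = 9/70, so the rest takes 1/2 ÷ 9/70 = 35/9 hours.
Total = 7 + 35/9 = 98/9 hours.

98/9 hours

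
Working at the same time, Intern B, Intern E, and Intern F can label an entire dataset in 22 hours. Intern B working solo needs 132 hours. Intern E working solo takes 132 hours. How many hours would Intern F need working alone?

Combined rate is 1/22 per hour.
Known contribution: 1/132 + 1/132 = (1 + 1)/132 = 2/132 = 1/66 per hour.
So Intern F's rate is 1/22 − 1/66 = 1/33, meaning 33 hours alone.

33 hours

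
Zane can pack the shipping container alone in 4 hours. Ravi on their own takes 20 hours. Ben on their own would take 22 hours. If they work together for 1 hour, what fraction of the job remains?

Combined rate: 1/4 + 1/20 + 1/22 = (55 + 11 + 10)/220 = 76/220 = 19/55 per hour.
In 1 hour they complete 1·19/55 = 19/55 of the job.
So 36/55 remains.

36/55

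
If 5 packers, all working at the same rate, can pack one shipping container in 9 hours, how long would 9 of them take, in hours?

Total work is 5·9 = 45 packer-hours.
With 9 packers: 45/9 = 5 hours.

5 hours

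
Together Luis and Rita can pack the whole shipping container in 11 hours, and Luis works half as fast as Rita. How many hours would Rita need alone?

Let Rita's rate be r; then Luis's rate is (1/2)r, so together (1/2 + 1)r = (3/2)r = 1/11.
Thus r = 2/33 per hour.
Rita alone: 33/2 hours; Luis alone: 33 hours.

33/2 hours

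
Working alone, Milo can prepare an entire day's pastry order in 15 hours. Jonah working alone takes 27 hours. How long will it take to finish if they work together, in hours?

Combined rate: 1/15 + 1/27 = (9 + 5)/135 = 14/135 per hour.
Time = 1 ÷ (14/135) = 135/14 hours.

135/14 hours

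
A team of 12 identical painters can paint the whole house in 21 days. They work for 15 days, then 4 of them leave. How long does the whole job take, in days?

One painter does 1/252 of the job per day.
After 15 days with 12 painters, 5/7 is done (2/7 left).
With 8 painters the rate is 8/252 = 2/63, so the rest takes 2/7 ÷ 2/63 = 9 days.
Total = 15 + 9 = 24 days.

24 days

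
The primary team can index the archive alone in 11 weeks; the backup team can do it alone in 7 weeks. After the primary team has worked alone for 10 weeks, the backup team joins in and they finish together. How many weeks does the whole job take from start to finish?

187/18 weeks

In 10 weeks the primary team does 10/11 of the job, leaving 1/11.
The primary team and the backup team together work at 18/77 per week, so finishing takes 1/11 ÷ 18/77 = 7/18 weeks.
Total time = 10 + 7/18 = 187/18 weeks.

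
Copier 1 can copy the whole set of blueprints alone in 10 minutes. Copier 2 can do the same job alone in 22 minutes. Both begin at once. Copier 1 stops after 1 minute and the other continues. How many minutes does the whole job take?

99/5 minutes

In the first 1 minute the combined rate is 8/55, so 8/55 of the job is done, leaving 47/55.
After Copier 1 leaves the rate is 1/22 per minute; the remaining 47/55 takes 94/5 minutes.
Total = 1 + 94/5 = 99/5 minutes.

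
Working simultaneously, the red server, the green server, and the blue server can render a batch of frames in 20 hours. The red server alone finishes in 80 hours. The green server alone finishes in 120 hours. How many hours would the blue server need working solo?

Combined rate is 1/20 per hour.
Known contribution: 1/80 + 1/120 = (3 + 2)/240 = 5/240 = 1/48 per hour.
So the blue server's rate is 1/20 − 1/48 = 7/240, meaning 240/7 hours alone.

240/7 hours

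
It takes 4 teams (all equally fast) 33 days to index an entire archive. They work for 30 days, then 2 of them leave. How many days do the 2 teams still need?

6 days

One team does 1/132 of the job per day.
After 30 days with 4 teams, 10/11 is done (1/11 left).
With 2 teams the rate is 2/132 = 1/66, so the rest takes 1/11 ÷ 1/66 = 6 days.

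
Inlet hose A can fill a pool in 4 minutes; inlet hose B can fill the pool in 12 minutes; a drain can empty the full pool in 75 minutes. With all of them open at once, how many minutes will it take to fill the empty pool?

25/8 minutes

Net rate = 1/4 + 1/12 − 1/75 = (75 + 25 − 4)/300 = 96/300 = 8/25 per minute.
Filling time = 1 ÷ (8/25) = 25/8 minutes.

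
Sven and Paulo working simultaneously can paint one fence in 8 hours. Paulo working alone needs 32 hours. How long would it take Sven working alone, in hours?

32/3 hours

Combined rate is 1/8 per hour.
Known contribution: 1/32 per hour.
So Sven's rate is 1/8 − 1/32 = 3/32, meaning 32/3 hours alone.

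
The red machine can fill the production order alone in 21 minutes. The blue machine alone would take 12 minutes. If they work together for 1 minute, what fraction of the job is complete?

11/84

Combined rate: 1/21 + 1/12 = (4 + 7)/84 = 11/84 per minute.
In 1 minute they complete 1·11/84 = 11/84 of the job.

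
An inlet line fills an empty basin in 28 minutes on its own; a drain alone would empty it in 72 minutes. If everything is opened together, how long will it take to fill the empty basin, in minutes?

504/11 minutes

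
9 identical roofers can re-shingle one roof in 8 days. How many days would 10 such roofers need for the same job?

36/5 days

Total work is 9·8 = 72 roofer-days.
With 10 roofers: 72/10 = 36/5 days.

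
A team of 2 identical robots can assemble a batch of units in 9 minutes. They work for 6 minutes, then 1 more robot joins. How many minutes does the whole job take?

8 minutes

One robot does 1/18 of the job per minute.
After 6 minutes with 2 robots, 2/3 is done (1/3 left).
With 3 robots the rate is 3/18 = 1/6, so the rest takes 1/3 ÷ 1/6 = 2 minutes.
Total = 6 + 2 = 8 minutes.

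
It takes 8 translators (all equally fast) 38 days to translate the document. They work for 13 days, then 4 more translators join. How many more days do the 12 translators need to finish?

One translator does 1/304 of the job per day.
After 13 days with 8 translators, 13/38 is done (25/38 left).
With 12 translators the rate is 12/304 = 3/76, so the rest takes 25/38 ÷ 3/76 = 50/3 days.

50/3 days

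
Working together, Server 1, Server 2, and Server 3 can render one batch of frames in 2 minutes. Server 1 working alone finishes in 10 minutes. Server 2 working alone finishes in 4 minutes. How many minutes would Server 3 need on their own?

Combined rate is 1/2 per minute.
Known contribution: 1/10 + 1/4 = (2 + 5)/20 = 7/20 per minute.
So Server 3's rate is 1/2 − 7/20 = 3/20, meaning 20/3 minutes alone.

20/3 minutes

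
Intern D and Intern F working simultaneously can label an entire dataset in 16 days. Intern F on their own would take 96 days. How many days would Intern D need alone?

Combined rate is 1/16 per day.
Known contribution: 1/96 per day.
So Intern D's rate is 1/16 − 1/96 = 5/96, meaning 96/5 days alone.

96/5 days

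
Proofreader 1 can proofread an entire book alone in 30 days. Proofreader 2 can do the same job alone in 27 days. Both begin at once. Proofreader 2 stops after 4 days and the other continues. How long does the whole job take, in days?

230/9 days

In the first 4 days the combined rate is 19/270, so 38/135 of the job is done, leaving 97/135.
After Proofreader 2 leaves the rate is 1/30 per day; the remaining 97/135 takes 194/9 days.
Total = 4 + 194/9 = 230/9 days.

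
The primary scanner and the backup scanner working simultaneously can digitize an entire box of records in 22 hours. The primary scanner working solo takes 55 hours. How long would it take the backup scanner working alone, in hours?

110/3 hours

Combined rate is 1/22 per hour.
Known contribution: 1/55 per hour.
So the backup scanner's rate is 1/22 − 1/55 = 3/110, meaning 110/3 hours alone.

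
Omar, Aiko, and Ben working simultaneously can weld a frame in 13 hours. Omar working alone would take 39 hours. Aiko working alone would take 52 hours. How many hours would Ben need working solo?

156/5 hours

Combined rate is 1/13 per hour.
Known contribution: 1/39 + 1/52 = (4 + 3)/156 = 7/156 per hour.
So Ben's rate is 1/13 − 7/156 = 5/156, meaning 156/5 hours alone.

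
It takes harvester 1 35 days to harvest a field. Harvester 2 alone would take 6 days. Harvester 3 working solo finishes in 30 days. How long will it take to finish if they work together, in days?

35/8 days

Combined rate: 1/35 + 1/6 + 1/30 = (6 + 35 + 7)/210 = 48/210 = 8/35 per day.
Time = 1 ÷ (8/35) = 35/8 days.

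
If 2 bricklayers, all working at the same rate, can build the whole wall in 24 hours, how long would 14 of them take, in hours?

Total work is 2·24 = 48 bricklayer-hours.
With 14 bricklayers: 48/14 = 24/7 hours.

24/7 hours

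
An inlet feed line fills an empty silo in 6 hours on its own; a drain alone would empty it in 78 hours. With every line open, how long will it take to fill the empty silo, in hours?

13/2 hours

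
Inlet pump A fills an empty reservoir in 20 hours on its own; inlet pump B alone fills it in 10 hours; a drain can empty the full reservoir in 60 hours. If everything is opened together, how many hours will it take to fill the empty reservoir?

15/2 hours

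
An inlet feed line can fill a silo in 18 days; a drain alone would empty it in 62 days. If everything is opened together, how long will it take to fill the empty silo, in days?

Net rate = 1/18 − 1/62 = (31 − 9)/558 = 22/558 = 11/279 per day.
Filling time = 1 ÷ (11/279) = 279/11 days.

279/11 days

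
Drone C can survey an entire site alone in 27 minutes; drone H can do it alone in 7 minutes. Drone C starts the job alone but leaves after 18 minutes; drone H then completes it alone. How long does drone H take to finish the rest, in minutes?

7/3 minutes

In 18 minutes drone C does 18/27 = 2/3 of the job, leaving 1/3.
Drone H works at 1/7 per minute, so finishing takes 1/3 ÷ 1/7 = 7/3 minutes.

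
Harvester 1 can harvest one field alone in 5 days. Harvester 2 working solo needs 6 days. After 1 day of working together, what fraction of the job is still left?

19/30

Combined rate: 1/5 + 1/6 = (6 + 5)/30 = 11/30 per day.
In 1 day they complete 1·11/30 = 11/30 of the job.
So 19/30 remains.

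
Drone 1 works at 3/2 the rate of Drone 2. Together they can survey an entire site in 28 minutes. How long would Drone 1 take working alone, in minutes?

Let Drone 2's rate be r; then Drone 1's rate is (3/2)r, so together (3/2 + 1)r = (5/2)r = 1/28.
Thus r = 1/70 per minute.
Drone 2 alone: 70 minutes; Drone 1 alone: 140/3 minutes.

140/3 minutes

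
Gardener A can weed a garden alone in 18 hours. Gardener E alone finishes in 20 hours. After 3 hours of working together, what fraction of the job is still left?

Combined rate: 1/18 + 1/20 = (10 + 9)/180 = 19/180 per hour.
In 3 hours they complete 3·19/180 = 19/60 of the job.
So 41/60 remains.

41/60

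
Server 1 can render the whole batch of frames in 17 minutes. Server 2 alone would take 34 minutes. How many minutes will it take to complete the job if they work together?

34/3 minutes

Combined rate: 1/17 + 1/34 = (2 + 1)/34 = 3/34 per minute.
Time = 1 ÷ (3/34) = 34/3 minutes.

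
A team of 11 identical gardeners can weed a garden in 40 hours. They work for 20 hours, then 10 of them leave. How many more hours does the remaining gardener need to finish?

One gardener does 1/440 of the job per hour.
After 20 hours with 11 gardeners, 1/2 is done (1/2 left).
With 1 gardener the rate is 1/440, so the rest takes 1/2 ÷ 1/440 = 220 hours.

220 hours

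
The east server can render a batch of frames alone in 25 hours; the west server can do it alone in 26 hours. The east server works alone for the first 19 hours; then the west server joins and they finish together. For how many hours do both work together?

In 19 hours the east server does 19/25 of the job, leaving 6/25.
The east server and the west server together work at 51/650 per hour, so finishing takes 6/25 ÷ 51/650 = 52/17 hours.

52/17 hours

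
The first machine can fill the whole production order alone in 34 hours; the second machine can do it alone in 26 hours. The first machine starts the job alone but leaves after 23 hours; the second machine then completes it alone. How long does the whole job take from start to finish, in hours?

534/17 hours

In 23 hours the first machine does 23/34 of the job, leaving 11/34.
The second machine works at 1/26 per hour, so finishing takes 11/34 ÷ 1/26 = 143/17 hours.
Total time = 23 + 143/17 = 534/17 hours.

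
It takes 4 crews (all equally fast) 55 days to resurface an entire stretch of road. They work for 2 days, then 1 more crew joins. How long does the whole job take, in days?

One crew does 1/220 of the job per day.
After 2 days with 4 crews, 2/55 is done (53/55 left).
With 5 crews the rate is 5/220 = 1/44, so the rest takes 53/55 ÷ 1/44 = 212/5 days.
Total = 2 + 212/5 = 222/5 days.

222/5 days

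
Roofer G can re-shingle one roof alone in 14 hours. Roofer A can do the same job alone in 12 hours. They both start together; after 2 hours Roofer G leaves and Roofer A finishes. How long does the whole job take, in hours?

In the first 2 hours the combined rate is 13/84, so 13/42 of the job is done, leaving 29/42.
After Roofer G leaves the rate is 1/12 per hour; the remaining 29/42 takes 58/7 hours.
Total = 2 + 58/7 = 72/7 hours.

72/7 hours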